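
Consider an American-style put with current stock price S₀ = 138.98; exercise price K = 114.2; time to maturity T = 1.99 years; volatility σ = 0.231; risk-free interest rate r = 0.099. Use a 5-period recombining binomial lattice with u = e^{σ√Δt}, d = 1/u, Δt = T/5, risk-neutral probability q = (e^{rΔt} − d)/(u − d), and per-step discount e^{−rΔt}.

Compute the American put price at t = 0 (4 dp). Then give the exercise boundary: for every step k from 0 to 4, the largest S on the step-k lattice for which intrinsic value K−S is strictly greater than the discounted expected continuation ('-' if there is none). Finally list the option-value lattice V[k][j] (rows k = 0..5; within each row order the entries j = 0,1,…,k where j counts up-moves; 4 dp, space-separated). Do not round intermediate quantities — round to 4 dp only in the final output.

price = 2.3923
boundary = - - - 89.7596 103.8416
tree:
2.3923
5.3565 0.5845
11.6699 1.5239 0.0000
24.4404 3.9730 0.0000 0.0000
36.6127 10.3584 0.0000 0.0000 0.0000
47.1343 24.4404 0.0000 0.0000 0.0000 0.0000

params: Δt=0.39800 u=1.15689 d=0.86439 q=0.60103 e^(-rΔt)=0.96136
t_5 payoffs: 47.1343 24.4404 0.0000 0.0000 0.0000 0.0000
t_4: node(4,0) S=77.5873 payoff=36.6127 vs cont=32.2005 → 36.6127 [stop]  node(4,1) S=103.8416 payoff=10.3584 vs cont=9.3742 → 10.3584 [stop]  node(4,2) S=138.9800 payoff=0.0000 vs cont=0.0000 → 0.0000 [wait]  node(4,3) S=186.0086 payoff=0.0000 vs cont=0.0000 → 0.0000 [wait]  node(4,4) S=248.9510 payoff=0.0000 vs cont=0.0000 → 0.0000 [wait]  ⇒ S*(4)=103.8416
t_3: node(3,0) S=89.7596 payoff=24.4404 vs cont=20.0281 → 24.4404 [stop]  node(3,1) S=120.1329 payoff=0.0000 vs cont=3.9730 → 3.9730 [wait]  node(3,2) S=160.7840 payoff=0.0000 vs cont=0.0000 → 0.0000 [wait]  node(3,3) S=215.1907 payoff=0.0000 vs cont=0.0000 → 0.0000 [wait]  ⇒ S*(3)=89.7596
t_2: node(2,0) S=103.8416 payoff=10.3584 vs cont=11.6699 → 11.6699 [wait]  node(2,1) S=138.9800 payoff=0.0000 vs cont=1.5239 → 1.5239 [wait]  node(2,2) S=186.0086 payoff=0.0000 vs cont=0.0000 → 0.0000 [wait]  ⇒ S*(2)=-
t_1: node(1,0) S=120.1329 payoff=0.0000 vs cont=5.3565 → 5.3565 [wait]  node(1,1) S=160.7840 payoff=0.0000 vs cont=0.5845 → 0.5845 [wait]  ⇒ S*(1)=-
t_0: node(0,0) S=138.9800 payoff=0.0000 vs cont=2.3923 → 2.3923 [wait]  ⇒ S*(0)=-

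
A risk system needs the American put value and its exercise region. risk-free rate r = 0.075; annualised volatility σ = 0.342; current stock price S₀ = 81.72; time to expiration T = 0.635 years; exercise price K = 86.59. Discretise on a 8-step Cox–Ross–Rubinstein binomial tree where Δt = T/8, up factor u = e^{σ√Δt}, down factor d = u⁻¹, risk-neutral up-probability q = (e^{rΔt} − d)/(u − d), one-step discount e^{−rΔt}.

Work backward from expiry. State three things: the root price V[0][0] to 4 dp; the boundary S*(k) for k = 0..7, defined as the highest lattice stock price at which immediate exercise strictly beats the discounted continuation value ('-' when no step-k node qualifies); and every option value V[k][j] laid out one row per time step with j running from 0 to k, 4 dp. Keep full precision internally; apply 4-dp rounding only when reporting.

Δt=0.07938, u=1.10115, d=0.90814, q=0.50687, disc=e^(-rΔt)=0.99406
k=8 terminal: V=max(K-S,0) → 48.7839 40.7491 31.0066 19.1936 4.8700 0.0000 0.0000 0.0000 0.0000
k=7: j=0 S=41.6301 intr=44.9599 cont=44.4459 V=44.9599[EX]; j=1 S=50.4777 intr=36.1123 cont=35.5984 V=36.1123[EX]; j=2 S=61.2056 intr=25.3844 cont=24.8705 V=25.3844[EX]; j=3 S=74.2134 intr=12.3766 cont=11.8626 V=12.3766[EX]; j=4 S=89.9858 intr=0.0000 cont=2.3873 V=2.3873[hold]; j=5 S=109.1103 intr=0.0000 cont=0.0000 V=0.0000[hold]; j=6 S=132.2993 intr=0.0000 cont=0.0000 V=0.0000[hold]; j=7 S=160.4166 intr=0.0000 cont=0.0000 V=0.0000[hold]  S*(7)=74.2134
k=6: j=0 S=45.8409 intr=40.7491 cont=40.2351 V=40.7491[EX]; j=1 S=55.5834 intr=31.0066 cont=30.4927 V=31.0066[EX]; j=2 S=67.3964 intr=19.1936 cont=18.6797 V=19.1936[EX]; j=3 S=81.7200 intr=4.8700 cont=7.2699 V=7.2699[hold]; j=4 S=99.0878 intr=0.0000 cont=1.1703 V=1.1703[hold]; j=5 S=120.1467 intr=0.0000 cont=0.0000 V=0.0000[hold]; j=6 S=145.6812 intr=0.0000 cont=0.0000 V=0.0000[hold]  S*(6)=67.3964
k=5: j=0 S=50.4777 intr=36.1123 cont=35.5984 V=36.1123[EX]; j=1 S=61.2056 intr=25.3844 cont=24.8705 V=25.3844[EX]; j=2 S=74.2134 intr=12.3766 cont=13.0718 V=13.0718[hold]; j=3 S=89.9858 intr=0.0000 cont=4.1534 V=4.1534[hold]; j=4 S=109.1103 intr=0.0000 cont=0.5737 V=0.5737[hold]; j=5 S=132.2993 intr=0.0000 cont=0.0000 V=0.0000[hold]  S*(5)=61.2056
k=4: j=0 S=55.5834 intr=31.0066 cont=30.4927 V=31.0066[EX]; j=1 S=67.3964 intr=19.1936 cont=19.0300 V=19.1936[EX]; j=2 S=81.7200 intr=4.8700 cont=8.5006 V=8.5006[hold]; j=3 S=99.0878 intr=0.0000 cont=2.3251 V=2.3251[hold]; j=4 S=120.1467 intr=0.0000 cont=0.2812 V=0.2812[hold]  S*(4)=67.3964
k=3: j=0 S=61.2056 intr=25.3844 cont=24.8705 V=25.3844[EX]; j=1 S=74.2134 intr=12.3766 cont=13.6919 V=13.6919[hold]; j=2 S=89.9858 intr=0.0000 cont=5.3386 V=5.3386[hold]; j=3 S=109.1103 intr=0.0000 cont=1.2815 V=1.2815[hold]  S*(3)=61.2056
k=2: j=0 S=67.3964 intr=19.1936 cont=19.3424 V=19.3424[hold]; j=1 S=81.7200 intr=4.8700 cont=9.4018 V=9.4018[hold]; j=2 S=99.0878 intr=0.0000 cont=3.2627 V=3.2627[hold]  S*(2)=-
k=1: j=0 S=74.2134 intr=12.3766 cont=14.2189 V=14.2189[hold]; j=1 S=89.9858 intr=0.0000 cont=6.2527 V=6.2527[hold]  S*(1)=-
k=0: j=0 S=81.7200 intr=4.8700 cont=10.1207 V=10.1207[hold]  S*(0)=-

price = 10.1207
boundary = - - - 61.2056 67.3964 61.2056 67.3964 74.2134
tree:
10.1207
14.2189 6.2527
19.3424 9.4018 3.2627
25.3844 13.6919 5.3386 1.2815
31.0066 19.1936 8.5006 2.3251 0.2812
36.1123 25.3844 13.0718 4.1534 0.5737 0.0000
40.7491 31.0066 19.1936 7.2699 1.1703 0.0000 0.0000
44.9599 36.1123 25.3844 12.3766 2.3873 0.0000 0.0000 0.0000
48.7839 40.7491 31.0066 19.1936 4.8700 0.0000 0.0000 0.0000 0.0000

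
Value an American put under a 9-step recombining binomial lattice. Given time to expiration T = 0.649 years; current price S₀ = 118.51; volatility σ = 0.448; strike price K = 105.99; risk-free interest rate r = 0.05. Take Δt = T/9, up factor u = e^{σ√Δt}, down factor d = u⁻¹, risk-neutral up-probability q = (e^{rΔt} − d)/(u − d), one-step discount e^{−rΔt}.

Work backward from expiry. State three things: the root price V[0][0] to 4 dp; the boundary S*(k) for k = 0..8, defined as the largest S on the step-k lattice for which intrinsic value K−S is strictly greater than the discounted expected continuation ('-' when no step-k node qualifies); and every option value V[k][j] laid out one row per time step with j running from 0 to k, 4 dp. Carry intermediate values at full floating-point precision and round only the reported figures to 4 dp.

price = 9.1203
boundary = - - - - - 64.9410 73.2430 82.6063 93.1667
tree:
9.1203
13.1535 4.9043
18.4493 7.6268 2.0493
25.0502 11.5757 3.4894 0.5351
32.7571 17.0511 5.8463 1.0120 0.0325
41.0490 24.1941 9.5912 1.9122 0.0633 0.0000
48.4100 32.7470 15.2900 3.6098 0.1234 0.0000 0.0000
54.9366 41.0490 23.3837 6.8075 0.2405 0.0000 0.0000 0.0000
60.7235 48.4100 32.7470 12.8233 0.4686 0.0000 0.0000 0.0000 0.0000
65.8544 54.9366 41.0490 23.3837 0.9130 0.0000 0.0000 0.0000 0.0000 0.0000

Δt=0.07211, u=1.12784, d=0.88665, q=0.48494, disc=e^(-rΔt)=0.99640
k=9 terminal: V=max(K-S,0) → 65.8544 54.9366 41.0490 23.3837 0.9130 0.0000 0.0000 0.0000 0.0000 0.0000
k=8: j=0 S=45.2665 intr=60.7235 cont=60.3420 V=60.7235[EX]; j=1 S=57.5800 intr=48.4100 cont=48.0286 V=48.4100[EX]; j=2 S=73.2430 intr=32.7470 cont=32.3656 V=32.7470[EX]; j=3 S=93.1667 intr=12.8233 cont=12.4419 V=12.8233[EX]; j=4 S=118.5100 intr=0.0000 cont=0.4686 V=0.4686[hold]; j=5 S=150.7473 intr=0.0000 cont=0.0000 V=0.0000[hold]; j=6 S=191.7538 intr=0.0000 cont=0.0000 V=0.0000[hold]; j=7 S=243.9150 intr=0.0000 cont=0.0000 V=0.0000[hold]; j=8 S=310.2651 intr=0.0000 cont=0.0000 V=0.0000[hold]  S*(8)=93.1667
k=7: j=0 S=51.0534 intr=54.9366 cont=54.5552 V=54.9366[EX]; j=1 S=64.9410 intr=41.0490 cont=40.6676 V=41.0490[EX]; j=2 S=82.6063 intr=23.3837 cont=23.0022 V=23.3837[EX]; j=3 S=105.0770 intr=0.9130 cont=6.8075 V=6.8075[hold]; j=4 S=133.6602 intr=0.0000 cont=0.2405 V=0.2405[hold]; j=5 S=170.0187 intr=0.0000 cont=0.0000 V=0.0000[hold]; j=6 S=216.2675 intr=0.0000 cont=0.0000 V=0.0000[hold]; j=7 S=275.0969 intr=0.0000 cont=0.0000 V=0.0000[hold]  S*(7)=82.6063
k=6: j=0 S=57.5800 intr=48.4100 cont=48.0286 V=48.4100[EX]; j=1 S=73.2430 intr=32.7470 cont=32.3656 V=32.7470[EX]; j=2 S=93.1667 intr=12.8233 cont=15.2900 V=15.2900[hold]; j=3 S=118.5100 intr=0.0000 cont=3.6098 V=3.6098[hold]; j=4 S=150.7473 intr=0.0000 cont=0.1234 V=0.1234[hold]; j=5 S=191.7538 intr=0.0000 cont=0.0000 V=0.0000[hold]; j=6 S=243.9150 intr=0.0000 cont=0.0000 V=0.0000[hold]  S*(6)=73.2430
k=5: j=0 S=64.9410 intr=41.0490 cont=40.6676 V=41.0490[EX]; j=1 S=82.6063 intr=23.3837 cont=24.1941 V=24.1941[hold]; j=2 S=105.0770 intr=0.9130 cont=9.5912 V=9.5912[hold]; j=3 S=133.6602 intr=0.0000 cont=1.9122 V=1.9122[hold]; j=4 S=170.0187 intr=0.0000 cont=0.0633 V=0.0633[hold]; j=5 S=216.2675 intr=0.0000 cont=0.0000 V=0.0000[hold]  S*(5)=64.9410
k=4: j=0 S=73.2430 intr=32.7470 cont=32.7571 V=32.7571[hold]; j=1 S=93.1667 intr=12.8233 cont=17.0511 V=17.0511[hold]; j=2 S=118.5100 intr=0.0000 cont=5.8463 V=5.8463[hold]; j=3 S=150.7473 intr=0.0000 cont=1.0120 V=1.0120[hold]; j=4 S=191.7538 intr=0.0000 cont=0.0325 V=0.0325[hold]  S*(4)=-
k=3: j=0 S=82.6063 intr=23.3837 cont=25.0502 V=25.0502[hold]; j=1 S=105.0770 intr=0.9130 cont=11.5757 V=11.5757[hold]; j=2 S=133.6602 intr=0.0000 cont=3.4894 V=3.4894[hold]; j=3 S=170.0187 intr=0.0000 cont=0.5351 V=0.5351[hold]  S*(3)=-
k=2: j=0 S=93.1667 intr=12.8233 cont=18.4493 V=18.4493[hold]; j=1 S=118.5100 intr=0.0000 cont=7.6268 V=7.6268[hold]; j=2 S=150.7473 intr=0.0000 cont=2.0493 V=2.0493[hold]  S*(2)=-
k=1: j=0 S=105.0770 intr=0.9130 cont=13.1535 V=13.1535[hold]; j=1 S=133.6602 intr=0.0000 cont=4.9043 V=4.9043[hold]  S*(1)=-
k=0: j=0 S=118.5100 intr=0.0000 cont=9.1203 V=9.1203[hold]  S*(0)=-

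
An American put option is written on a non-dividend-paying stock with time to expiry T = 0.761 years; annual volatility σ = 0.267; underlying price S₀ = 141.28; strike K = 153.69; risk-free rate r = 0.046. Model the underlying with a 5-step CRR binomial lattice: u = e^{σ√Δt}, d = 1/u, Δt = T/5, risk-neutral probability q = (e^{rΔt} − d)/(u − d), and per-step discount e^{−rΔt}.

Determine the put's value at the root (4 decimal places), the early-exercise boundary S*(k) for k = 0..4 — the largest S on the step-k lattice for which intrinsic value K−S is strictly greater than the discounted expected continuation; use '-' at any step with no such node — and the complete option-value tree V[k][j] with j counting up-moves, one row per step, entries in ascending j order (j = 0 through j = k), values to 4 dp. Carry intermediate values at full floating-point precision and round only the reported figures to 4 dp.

price = 18.0277
boundary = - - 114.7109 127.3042 114.7109
tree:
18.0277
27.1636 9.4164
38.9791 16.0801 3.0838
50.3266 26.3858 6.3073 0.0000
60.5516 38.9791 12.9005 0.0000 0.0000
69.7651 50.3266 26.3858 0.0000 0.0000 0.0000

Δt=0.15220  u=1.10978  d=0.90108  q=0.50765  discount=0.99302
step 5 (expiry): payoffs max(K−S,0) = 69.7651 50.3266 26.3858 0.0000 0.0000 0.0000
step 4: (k=4,j=0): S=93.1384, (K−S)⁺=60.5516, hold=59.4793 ⇒ V=60.5516 exercise | (k=4,j=1): S=114.7109, (K−S)⁺=38.9791, hold=37.9068 ⇒ V=38.9791 exercise | (k=4,j=2): S=141.2800, (K−S)⁺=12.4100, hold=12.9005 ⇒ V=12.9005 continue | (k=4,j=3): S=174.0029, (K−S)⁺=0.0000, hold=0.0000 ⇒ V=0.0000 continue | (k=4,j=4): S=214.3051, (K−S)⁺=0.0000, hold=0.0000 ⇒ V=0.0000 continue  boundary S*=114.7109
step 3: (k=3,j=0): S=103.3634, (K−S)⁺=50.3266, hold=49.2543 ⇒ V=50.3266 exercise | (k=3,j=1): S=127.3042, (K−S)⁺=26.3858, hold=25.5608 ⇒ V=26.3858 exercise | (k=3,j=2): S=156.7901, (K−S)⁺=0.0000, hold=6.3073 ⇒ V=6.3073 continue | (k=3,j=3): S=193.1054, (K−S)⁺=0.0000, hold=0.0000 ⇒ V=0.0000 continue  boundary S*=127.3042
step 2: (k=2,j=0): S=114.7109, (K−S)⁺=38.9791, hold=37.9068 ⇒ V=38.9791 exercise | (k=2,j=1): S=141.2800, (K−S)⁺=12.4100, hold=16.0801 ⇒ V=16.0801 continue | (k=2,j=2): S=174.0029, (K−S)⁺=0.0000, hold=3.0838 ⇒ V=3.0838 continue  boundary S*=114.7109
step 1: (k=1,j=0): S=127.3042, (K−S)⁺=26.3858, hold=27.1636 ⇒ V=27.1636 continue | (k=1,j=1): S=156.7901, (K−S)⁺=0.0000, hold=9.4164 ⇒ V=9.4164 continue  boundary S*=-
step 0: (k=0,j=0): S=141.2800, (K−S)⁺=12.4100, hold=18.0277 ⇒ V=18.0277 continue  boundary S*=-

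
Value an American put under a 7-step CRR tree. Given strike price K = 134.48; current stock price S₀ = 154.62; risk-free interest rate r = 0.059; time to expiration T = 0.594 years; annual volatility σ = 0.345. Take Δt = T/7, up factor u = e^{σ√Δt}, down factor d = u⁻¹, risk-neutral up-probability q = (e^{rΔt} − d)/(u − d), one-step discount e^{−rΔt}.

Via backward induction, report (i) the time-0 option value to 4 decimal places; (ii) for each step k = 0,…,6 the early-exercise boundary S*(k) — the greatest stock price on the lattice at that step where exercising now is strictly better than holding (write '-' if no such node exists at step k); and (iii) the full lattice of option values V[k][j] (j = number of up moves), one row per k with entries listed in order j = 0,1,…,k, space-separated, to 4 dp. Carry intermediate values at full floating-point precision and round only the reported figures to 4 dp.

Δt=0.08486, u=1.10572, d=0.90439, q=0.49983, disc=e^(-rΔt)=0.99501
k=7 terminal: V=max(K-S,0) → 57.9659 40.9321 20.1062 0.0000 0.0000 0.0000 0.0000 0.0000
k=6: j=0 S=84.6034 intr=49.8766 cont=49.2050 V=49.8766[EX]; j=1 S=103.4381 intr=31.0419 cont=30.3703 V=31.0419[EX]; j=2 S=126.4658 intr=8.0142 cont=10.0064 V=10.0064[hold]; j=3 S=154.6200 intr=0.0000 cont=0.0000 V=0.0000[hold]; j=4 S=189.0420 intr=0.0000 cont=0.0000 V=0.0000[hold]; j=5 S=231.1271 intr=0.0000 cont=0.0000 V=0.0000[hold]; j=6 S=282.5814 intr=0.0000 cont=0.0000 V=0.0000[hold]  S*(6)=103.4381
k=5: j=0 S=93.5479 intr=40.9321 cont=40.2605 V=40.9321[EX]; j=1 S=114.3738 intr=20.1062 cont=20.4253 V=20.4253[hold]; j=2 S=139.8361 intr=0.0000 cont=4.9799 V=4.9799[hold]; j=3 S=170.9669 intr=0.0000 cont=0.0000 V=0.0000[hold]; j=4 S=209.0281 intr=0.0000 cont=0.0000 V=0.0000[hold]; j=5 S=255.5626 intr=0.0000 cont=0.0000 V=0.0000[hold]  S*(5)=93.5479
k=4: j=0 S=103.4381 intr=31.0419 cont=30.5291 V=31.0419[EX]; j=1 S=126.4658 intr=8.0142 cont=12.6419 V=12.6419[hold]; j=2 S=154.6200 intr=0.0000 cont=2.4784 V=2.4784[hold]; j=3 S=189.0420 intr=0.0000 cont=0.0000 V=0.0000[hold]; j=4 S=231.1271 intr=0.0000 cont=0.0000 V=0.0000[hold]  S*(4)=103.4381
k=3: j=0 S=114.3738 intr=20.1062 cont=21.7360 V=21.7360[hold]; j=1 S=139.8361 intr=0.0000 cont=7.5241 V=7.5241[hold]; j=2 S=170.9669 intr=0.0000 cont=1.2334 V=1.2334[hold]; j=3 S=209.0281 intr=0.0000 cont=0.0000 V=0.0000[hold]  S*(3)=-
k=2: j=0 S=126.4658 intr=8.0142 cont=14.5595 V=14.5595[hold]; j=1 S=154.6200 intr=0.0000 cont=4.3580 V=4.3580[hold]; j=2 S=189.0420 intr=0.0000 cont=0.6139 V=0.6139[hold]  S*(2)=-
k=1: j=0 S=139.8361 intr=0.0000 cont=9.4133 V=9.4133[hold]; j=1 S=170.9669 intr=0.0000 cont=2.4742 V=2.4742[hold]  S*(1)=-
k=0: j=0 S=154.6200 intr=0.0000 cont=5.9153 V=5.9153[hold]  S*(0)=-

price = 5.9153
boundary = - - - - 103.4381 93.5479 103.4381
tree:
5.9153
9.4133 2.4742
14.5595 4.3580 0.6139
21.7360 7.5241 1.2334 0.0000
31.0419 12.6419 2.4784 0.0000 0.0000
40.9321 20.4253 4.9799 0.0000 0.0000 0.0000
49.8766 31.0419 10.0064 0.0000 0.0000 0.0000 0.0000
57.9659 40.9321 20.1062 0.0000 0.0000 0.0000 0.0000 0.0000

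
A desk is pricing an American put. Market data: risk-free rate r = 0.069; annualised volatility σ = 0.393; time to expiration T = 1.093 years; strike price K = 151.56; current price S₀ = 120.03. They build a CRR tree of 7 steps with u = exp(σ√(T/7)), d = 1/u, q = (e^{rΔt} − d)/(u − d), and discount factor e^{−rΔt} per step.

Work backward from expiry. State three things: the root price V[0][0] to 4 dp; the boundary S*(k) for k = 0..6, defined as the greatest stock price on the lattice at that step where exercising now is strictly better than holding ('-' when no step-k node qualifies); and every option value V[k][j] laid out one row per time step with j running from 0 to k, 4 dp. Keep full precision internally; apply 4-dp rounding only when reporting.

price = 36.2911
boundary = - - 87.9840 102.7653 87.9840 102.7653 120.0300
tree:
36.2911
48.9015 24.2695
63.5760 35.0576 13.8369
76.2313 48.7947 21.8641 5.9822
87.0663 63.5760 33.4077 10.6114 1.4088
96.3428 76.2313 48.7947 18.5016 2.8254 0.0000
104.2851 87.0663 63.5760 31.5300 5.6666 0.0000 0.0000
111.0849 96.3428 76.2313 48.7947 11.3649 0.0000 0.0000 0.0000

Δt=0.15614  u=1.16800  d=0.85616  q=0.49599  discount=0.98928
step 7 (expiry): payoffs max(K−S,0) = 111.0849 96.3428 76.2313 48.7947 11.3649 0.0000 0.0000 0.0000
step 6: (k=6,j=0): S=47.2749, (K−S)⁺=104.2851, hold=102.6610 ⇒ V=104.2851 exercise | (k=6,j=1): S=64.4937, (K−S)⁺=87.0663, hold=85.4422 ⇒ V=87.0663 exercise | (k=6,j=2): S=87.9840, (K−S)⁺=63.5760, hold=61.9519 ⇒ V=63.5760 exercise | (k=6,j=3): S=120.0300, (K−S)⁺=31.5300, hold=29.9059 ⇒ V=31.5300 exercise | (k=6,j=4): S=163.7480, (K−S)⁺=0.0000, hold=5.6666 ⇒ V=5.6666 continue | (k=6,j=5): S=223.3893, (K−S)⁺=0.0000, hold=0.0000 ⇒ V=0.0000 continue | (k=6,j=6): S=304.7536, (K−S)⁺=0.0000, hold=0.0000 ⇒ V=0.0000 continue  boundary S*=120.0300
step 5: (k=5,j=0): S=55.2172, (K−S)⁺=96.3428, hold=94.7187 ⇒ V=96.3428 exercise | (k=5,j=1): S=75.3287, (K−S)⁺=76.2313, hold=74.6072 ⇒ V=76.2313 exercise | (k=5,j=2): S=102.7653, (K−S)⁺=48.7947, hold=47.1705 ⇒ V=48.7947 exercise | (k=5,j=3): S=140.1951, (K−S)⁺=11.3649, hold=18.5016 ⇒ V=18.5016 continue | (k=5,j=4): S=191.2579, (K−S)⁺=0.0000, hold=2.8254 ⇒ V=2.8254 continue | (k=5,j=5): S=260.9189, (K−S)⁺=0.0000, hold=0.0000 ⇒ V=0.0000 continue  boundary S*=102.7653
step 4: (k=4,j=0): S=64.4937, (K−S)⁺=87.0663, hold=85.4422 ⇒ V=87.0663 exercise | (k=4,j=1): S=87.9840, (K−S)⁺=63.5760, hold=61.9519 ⇒ V=63.5760 exercise | (k=4,j=2): S=120.0300, (K−S)⁺=31.5300, hold=33.4077 ⇒ V=33.4077 continue | (k=4,j=3): S=163.7480, (K−S)⁺=0.0000, hold=10.6114 ⇒ V=10.6114 continue | (k=4,j=4): S=223.3893, (K−S)⁺=0.0000, hold=1.4088 ⇒ V=1.4088 continue  boundary S*=87.9840
step 3: (k=3,j=0): S=75.3287, (K−S)⁺=76.2313, hold=74.6072 ⇒ V=76.2313 exercise | (k=3,j=1): S=102.7653, (K−S)⁺=48.7947, hold=48.0919 ⇒ V=48.7947 exercise | (k=3,j=2): S=140.1951, (K−S)⁺=11.3649, hold=21.8641 ⇒ V=21.8641 continue | (k=3,j=3): S=191.2579, (K−S)⁺=0.0000, hold=5.9822 ⇒ V=5.9822 continue  boundary S*=102.7653
step 2: (k=2,j=0): S=87.9840, (K−S)⁺=63.5760, hold=61.9519 ⇒ V=63.5760 exercise | (k=2,j=1): S=120.0300, (K−S)⁺=31.5300, hold=35.0576 ⇒ V=35.0576 continue | (k=2,j=2): S=163.7480, (K−S)⁺=0.0000, hold=13.8369 ⇒ V=13.8369 continue  boundary S*=87.9840
step 1: (k=1,j=0): S=102.7653, (K−S)⁺=48.7947, hold=48.9015 ⇒ V=48.9015 continue | (k=1,j=1): S=140.1951, (K−S)⁺=11.3649, hold=24.2695 ⇒ V=24.2695 continue  boundary S*=-
step 0: (k=0,j=0): S=120.0300, (K−S)⁺=31.5300, hold=36.2911 ⇒ V=36.2911 continue  boundary S*=-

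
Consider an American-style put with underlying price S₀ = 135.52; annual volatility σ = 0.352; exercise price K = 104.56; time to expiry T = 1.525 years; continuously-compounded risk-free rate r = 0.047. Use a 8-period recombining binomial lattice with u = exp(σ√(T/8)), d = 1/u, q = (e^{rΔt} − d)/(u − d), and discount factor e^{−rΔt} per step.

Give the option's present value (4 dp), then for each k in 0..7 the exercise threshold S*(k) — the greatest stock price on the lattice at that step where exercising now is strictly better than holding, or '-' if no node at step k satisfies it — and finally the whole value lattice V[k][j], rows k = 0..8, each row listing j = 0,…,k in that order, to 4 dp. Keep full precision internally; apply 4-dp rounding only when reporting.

price = 6.7193
boundary = - - - - - 62.8463 73.2866 85.4612
tree:
6.7193
10.3142 3.1131
15.4355 5.1904 1.0152
22.3984 8.4951 1.8571 0.1604
31.2926 13.5820 3.3737 0.3179 0.0000
41.7137 21.0554 6.0781 0.6299 0.0000 0.0000
50.6667 31.2734 10.8412 1.2482 0.0000 0.0000 0.0000
58.3442 41.7137 19.0988 2.4735 0.0000 0.0000 0.0000 0.0000
64.9280 50.6667 31.2734 4.9016 0.0000 0.0000 0.0000 0.0000 0.0000

Δt=0.19062, u=1.16612, d=0.85754, q=0.49082, disc=e^(-rΔt)=0.99108
k=8 terminal: V=max(K-S,0) → 64.9280 50.6667 31.2734 4.9016 0.0000 0.0000 0.0000 0.0000 0.0000
k=7: j=0 S=46.2158 intr=58.3442 cont=57.4116 V=58.3442[EX]; j=1 S=62.8463 intr=41.7137 cont=40.7811 V=41.7137[EX]; j=2 S=85.4612 intr=19.0988 cont=18.1661 V=19.0988[EX]; j=3 S=116.2141 intr=0.0000 cont=2.4735 V=2.4735[hold]; j=4 S=158.0331 intr=0.0000 cont=0.0000 V=0.0000[hold]; j=5 S=214.9006 intr=0.0000 cont=0.0000 V=0.0000[hold]; j=6 S=292.2315 intr=0.0000 cont=0.0000 V=0.0000[hold]; j=7 S=397.3895 intr=0.0000 cont=0.0000 V=0.0000[hold]  S*(7)=85.4612
k=6: j=0 S=53.8933 intr=50.6667 cont=49.7341 V=50.6667[EX]; j=1 S=73.2866 intr=31.2734 cont=30.3408 V=31.2734[EX]; j=2 S=99.6584 intr=4.9016 cont=10.8412 V=10.8412[hold]; j=3 S=135.5200 intr=0.0000 cont=1.2482 V=1.2482[hold]; j=4 S=184.2862 intr=0.0000 cont=0.0000 V=0.0000[hold]; j=5 S=250.6007 intr=0.0000 cont=0.0000 V=0.0000[hold]; j=6 S=340.7781 intr=0.0000 cont=0.0000 V=0.0000[hold]  S*(6)=73.2866
k=5: j=0 S=62.8463 intr=41.7137 cont=40.7811 V=41.7137[EX]; j=1 S=85.4612 intr=19.0988 cont=21.0554 V=21.0554[hold]; j=2 S=116.2141 intr=0.0000 cont=6.0781 V=6.0781[hold]; j=3 S=158.0331 intr=0.0000 cont=0.6299 V=0.6299[hold]; j=4 S=214.9006 intr=0.0000 cont=0.0000 V=0.0000[hold]; j=5 S=292.2315 intr=0.0000 cont=0.0000 V=0.0000[hold]  S*(5)=62.8463
k=4: j=0 S=73.2866 intr=31.2734 cont=31.2926 V=31.2926[hold]; j=1 S=99.6584 intr=4.9016 cont=13.5820 V=13.5820[hold]; j=2 S=135.5200 intr=0.0000 cont=3.3737 V=3.3737[hold]; j=3 S=184.2862 intr=0.0000 cont=0.3179 V=0.3179[hold]; j=4 S=250.6007 intr=0.0000 cont=0.0000 V=0.0000[hold]  S*(4)=-
k=3: j=0 S=85.4612 intr=19.0988 cont=22.3984 V=22.3984[hold]; j=1 S=116.2141 intr=0.0000 cont=8.4951 V=8.4951[hold]; j=2 S=158.0331 intr=0.0000 cont=1.8571 V=1.8571[hold]; j=3 S=214.9006 intr=0.0000 cont=0.1604 V=0.1604[hold]  S*(3)=-
k=2: j=0 S=99.6584 intr=4.9016 cont=15.4355 V=15.4355[hold]; j=1 S=135.5200 intr=0.0000 cont=5.1904 V=5.1904[hold]; j=2 S=184.2862 intr=0.0000 cont=1.0152 V=1.0152[hold]  S*(2)=-
k=1: j=0 S=116.2141 intr=0.0000 cont=10.3142 V=10.3142[hold]; j=1 S=158.0331 intr=0.0000 cont=3.1131 V=3.1131[hold]  S*(1)=-
k=0: j=0 S=135.5200 intr=0.0000 cont=6.7193 V=6.7193[hold]  S*(0)=-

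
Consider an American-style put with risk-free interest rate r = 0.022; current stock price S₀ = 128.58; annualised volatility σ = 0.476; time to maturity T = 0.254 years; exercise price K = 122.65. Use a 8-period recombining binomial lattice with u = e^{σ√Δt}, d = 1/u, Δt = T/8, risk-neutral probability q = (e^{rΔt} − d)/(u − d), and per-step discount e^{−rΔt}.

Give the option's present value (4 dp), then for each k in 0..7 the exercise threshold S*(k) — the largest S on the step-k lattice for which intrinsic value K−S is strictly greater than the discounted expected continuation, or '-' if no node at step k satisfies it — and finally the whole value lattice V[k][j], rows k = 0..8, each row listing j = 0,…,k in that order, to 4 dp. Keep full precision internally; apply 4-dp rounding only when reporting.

price = 9.1810
boundary = - - - - - 84.1390 91.5867 99.6937
tree:
9.1810
13.0954 5.0030
18.1340 7.7195 2.1016
24.2657 11.5949 3.5811 0.5205
31.2283 16.8456 5.9896 1.0074 0.0000
38.5110 23.4758 9.7709 1.9496 0.0000 0.0000
45.3531 31.0633 15.3858 3.7731 0.0000 0.0000 0.0000
51.6388 38.5110 22.9563 7.3021 0.0000 0.0000 0.0000 0.0000
57.4133 45.3531 31.0633 14.1317 0.0000 0.0000 0.0000 0.0000 0.0000

Δt=0.03175  u=1.08852  d=0.91868  q=0.48292  discount=0.99930
step 8 (expiry): payoffs max(K−S,0) = 57.4133 45.3531 31.0633 14.1317 0.0000 0.0000 0.0000 0.0000 0.0000
step 7: (k=7,j=0): S=71.0112, (K−S)⁺=51.6388, hold=51.5531 ⇒ V=51.6388 exercise | (k=7,j=1): S=84.1390, (K−S)⁺=38.5110, hold=38.4254 ⇒ V=38.5110 exercise | (k=7,j=2): S=99.6937, (K−S)⁺=22.9563, hold=22.8706 ⇒ V=22.9563 exercise | (k=7,j=3): S=118.1240, (K−S)⁺=4.5260, hold=7.3021 ⇒ V=7.3021 continue | (k=7,j=4): S=139.9615, (K−S)⁺=0.0000, hold=0.0000 ⇒ V=0.0000 continue | (k=7,j=5): S=165.8361, (K−S)⁺=0.0000, hold=0.0000 ⇒ V=0.0000 continue | (k=7,j=6): S=196.4941, (K−S)⁺=0.0000, hold=0.0000 ⇒ V=0.0000 continue | (k=7,j=7): S=232.8198, (K−S)⁺=0.0000, hold=0.0000 ⇒ V=0.0000 continue  boundary S*=99.6937
step 6: (k=6,j=0): S=77.2969, (K−S)⁺=45.3531, hold=45.2674 ⇒ V=45.3531 exercise | (k=6,j=1): S=91.5867, (K−S)⁺=31.0633, hold=30.9776 ⇒ V=31.0633 exercise | (k=6,j=2): S=108.5183, (K−S)⁺=14.1317, hold=15.3858 ⇒ V=15.3858 continue | (k=6,j=3): S=128.5800, (K−S)⁺=0.0000, hold=3.7731 ⇒ V=3.7731 continue | (k=6,j=4): S=152.3505, (K−S)⁺=0.0000, hold=0.0000 ⇒ V=0.0000 continue | (k=6,j=5): S=180.5154, (K−S)⁺=0.0000, hold=0.0000 ⇒ V=0.0000 continue | (k=6,j=6): S=213.8871, (K−S)⁺=0.0000, hold=0.0000 ⇒ V=0.0000 continue  boundary S*=91.5867
step 5: (k=5,j=0): S=84.1390, (K−S)⁺=38.5110, hold=38.4254 ⇒ V=38.5110 exercise | (k=5,j=1): S=99.6937, (K−S)⁺=22.9563, hold=23.4758 ⇒ V=23.4758 continue | (k=5,j=2): S=118.1240, (K−S)⁺=4.5260, hold=9.7709 ⇒ V=9.7709 continue | (k=5,j=3): S=139.9615, (K−S)⁺=0.0000, hold=1.9496 ⇒ V=1.9496 continue | (k=5,j=4): S=165.8361, (K−S)⁺=0.0000, hold=0.0000 ⇒ V=0.0000 continue | (k=5,j=5): S=196.4941, (K−S)⁺=0.0000, hold=0.0000 ⇒ V=0.0000 continue  boundary S*=84.1390
step 4: (k=4,j=0): S=91.5867, (K−S)⁺=31.0633, hold=31.2283 ⇒ V=31.2283 continue | (k=4,j=1): S=108.5183, (K−S)⁺=14.1317, hold=16.8456 ⇒ V=16.8456 continue | (k=4,j=2): S=128.5800, (K−S)⁺=0.0000, hold=5.9896 ⇒ V=5.9896 continue | (k=4,j=3): S=152.3505, (K−S)⁺=0.0000, hold=1.0074 ⇒ V=1.0074 continue | (k=4,j=4): S=180.5154, (K−S)⁺=0.0000, hold=0.0000 ⇒ V=0.0000 continue  boundary S*=-
step 3: (k=3,j=0): S=99.6937, (K−S)⁺=22.9563, hold=24.2657 ⇒ V=24.2657 continue | (k=3,j=1): S=118.1240, (K−S)⁺=4.5260, hold=11.5949 ⇒ V=11.5949 continue | (k=3,j=2): S=139.9615, (K−S)⁺=0.0000, hold=3.5811 ⇒ V=3.5811 continue | (k=3,j=3): S=165.8361, (K−S)⁺=0.0000, hold=0.5205 ⇒ V=0.5205 continue  boundary S*=-
step 2: (k=2,j=0): S=108.5183, (K−S)⁺=14.1317, hold=18.1340 ⇒ V=18.1340 continue | (k=2,j=1): S=128.5800, (K−S)⁺=0.0000, hold=7.7195 ⇒ V=7.7195 continue | (k=2,j=2): S=152.3505, (K−S)⁺=0.0000, hold=2.1016 ⇒ V=2.1016 continue  boundary S*=-
step 1: (k=1,j=0): S=118.1240, (K−S)⁺=4.5260, hold=13.0954 ⇒ V=13.0954 continue | (k=1,j=1): S=139.9615, (K−S)⁺=0.0000, hold=5.0030 ⇒ V=5.0030 continue  boundary S*=-
step 0: (k=0,j=0): S=128.5800, (K−S)⁺=0.0000, hold=9.1810 ⇒ V=9.1810 continue  boundary S*=-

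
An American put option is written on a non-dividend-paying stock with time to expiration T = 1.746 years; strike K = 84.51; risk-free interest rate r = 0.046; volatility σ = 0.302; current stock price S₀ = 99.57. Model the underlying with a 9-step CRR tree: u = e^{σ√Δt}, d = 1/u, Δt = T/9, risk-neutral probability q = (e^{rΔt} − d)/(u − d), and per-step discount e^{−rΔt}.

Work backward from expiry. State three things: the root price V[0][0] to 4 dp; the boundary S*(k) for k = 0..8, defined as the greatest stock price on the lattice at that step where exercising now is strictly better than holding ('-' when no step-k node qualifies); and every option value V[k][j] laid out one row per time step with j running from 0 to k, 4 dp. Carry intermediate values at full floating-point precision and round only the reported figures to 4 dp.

params: Δt=0.19400 u=1.14227 d=0.87545 q=0.50039 e^(-rΔt)=0.99112
t_9 payoffs: 54.4346 45.2683 33.3082 17.7029 0.0000 0.0000 0.0000 0.0000 0.0000 0.0000
t_8: node(8,0) S=34.3542 payoff=50.1558 vs cont=49.4050 → 50.1558 [stop]  node(8,1) S=44.8246 payoff=39.6854 vs cont=38.9346 → 39.6854 [stop]  node(8,2) S=58.4863 payoff=26.0237 vs cont=25.2729 → 26.0237 [stop]  node(8,3) S=76.3117 payoff=8.1983 vs cont=8.7660 → 8.7660 [wait]  node(8,4) S=99.5700 payoff=0.0000 vs cont=0.0000 → 0.0000 [wait]  node(8,5) S=129.9169 payoff=0.0000 vs cont=0.0000 → 0.0000 [wait]  node(8,6) S=169.5130 payoff=0.0000 vs cont=0.0000 → 0.0000 [wait]  node(8,7) S=221.1772 payoff=0.0000 vs cont=0.0000 → 0.0000 [wait]  node(8,8) S=288.5876 payoff=0.0000 vs cont=0.0000 → 0.0000 [wait]  ⇒ S*(8)=58.4863
t_7: node(7,0) S=39.2417 payoff=45.2683 vs cont=44.5175 → 45.2683 [stop]  node(7,1) S=51.2018 payoff=33.3082 vs cont=32.5574 → 33.3082 [stop]  node(7,2) S=66.8071 payoff=17.7029 vs cont=17.2336 → 17.7029 [stop]  node(7,3) S=87.1686 payoff=0.0000 vs cont=4.3407 → 4.3407 [wait]  node(7,4) S=113.7358 payoff=0.0000 vs cont=0.0000 → 0.0000 [wait]  node(7,5) S=148.4002 payoff=0.0000 vs cont=0.0000 → 0.0000 [wait]  node(7,6) S=193.6296 payoff=0.0000 vs cont=0.0000 → 0.0000 [wait]  node(7,7) S=252.6440 payoff=0.0000 vs cont=0.0000 → 0.0000 [wait]  ⇒ S*(7)=66.8071
t_6: node(6,0) S=44.8246 payoff=39.6854 vs cont=38.9346 → 39.6854 [stop]  node(6,1) S=58.4863 payoff=26.0237 vs cont=25.2729 → 26.0237 [stop]  node(6,2) S=76.3117 payoff=8.1983 vs cont=10.9187 → 10.9187 [wait]  node(6,3) S=99.5700 payoff=0.0000 vs cont=2.1494 → 2.1494 [wait]  node(6,4) S=129.9169 payoff=0.0000 vs cont=0.0000 → 0.0000 [wait]  node(6,5) S=169.5130 payoff=0.0000 vs cont=0.0000 → 0.0000 [wait]  node(6,6) S=221.1772 payoff=0.0000 vs cont=0.0000 → 0.0000 [wait]  ⇒ S*(6)=58.4863
t_5: node(5,0) S=51.2018 payoff=33.3082 vs cont=32.5574 → 33.3082 [stop]  node(5,1) S=66.8071 payoff=17.7029 vs cont=18.3013 → 18.3013 [wait]  node(5,2) S=87.1686 payoff=0.0000 vs cont=6.4726 → 6.4726 [wait]  node(5,3) S=113.7358 payoff=0.0000 vs cont=1.0643 → 1.0643 [wait]  node(5,4) S=148.4002 payoff=0.0000 vs cont=0.0000 → 0.0000 [wait]  node(5,5) S=193.6296 payoff=0.0000 vs cont=0.0000 → 0.0000 [wait]  ⇒ S*(5)=51.2018
t_4: node(4,0) S=58.4863 payoff=26.0237 vs cont=25.5697 → 26.0237 [stop]  node(4,1) S=76.3117 payoff=8.1983 vs cont=12.2723 → 12.2723 [wait]  node(4,2) S=99.5700 payoff=0.0000 vs cont=3.7329 → 3.7329 [wait]  node(4,3) S=129.9169 payoff=0.0000 vs cont=0.5270 → 0.5270 [wait]  node(4,4) S=169.5130 payoff=0.0000 vs cont=0.0000 → 0.0000 [wait]  ⇒ S*(4)=58.4863
t_3: node(3,0) S=66.8071 payoff=17.7029 vs cont=18.9726 → 18.9726 [wait]  node(3,1) S=87.1686 payoff=0.0000 vs cont=7.9282 → 7.9282 [wait]  node(3,2) S=113.7358 payoff=0.0000 vs cont=2.1098 → 2.1098 [wait]  node(3,3) S=148.4002 payoff=0.0000 vs cont=0.2610 → 0.2610 [wait]  ⇒ S*(3)=-
t_2: node(2,0) S=76.3117 payoff=8.1983 vs cont=13.3266 → 13.3266 [wait]  node(2,1) S=99.5700 payoff=0.0000 vs cont=4.9721 → 4.9721 [wait]  node(2,2) S=129.9169 payoff=0.0000 vs cont=1.1741 → 1.1741 [wait]  ⇒ S*(2)=-
t_1: node(1,0) S=87.1686 payoff=0.0000 vs cont=9.0649 → 9.0649 [wait]  node(1,1) S=113.7358 payoff=0.0000 vs cont=3.0444 → 3.0444 [wait]  ⇒ S*(1)=-
t_0: node(0,0) S=99.5700 payoff=0.0000 vs cont=5.9985 → 5.9985 [wait]  ⇒ S*(0)=-

price = 5.9985
boundary = - - - - 58.4863 51.2018 58.4863 66.8071 58.4863
tree:
5.9985
9.0649 3.0444
13.3266 4.9721 1.1741
18.9726 7.9282 2.1098 0.2610
26.0237 12.2723 3.7329 0.5270 0.0000
33.3082 18.3013 6.4726 1.0643 0.0000 0.0000
39.6854 26.0237 10.9187 2.1494 0.0000 0.0000 0.0000
45.2683 33.3082 17.7029 4.3407 0.0000 0.0000 0.0000 0.0000
50.1558 39.6854 26.0237 8.7660 0.0000 0.0000 0.0000 0.0000 0.0000
54.4346 45.2683 33.3082 17.7029 0.0000 0.0000 0.0000 0.0000 0.0000 0.0000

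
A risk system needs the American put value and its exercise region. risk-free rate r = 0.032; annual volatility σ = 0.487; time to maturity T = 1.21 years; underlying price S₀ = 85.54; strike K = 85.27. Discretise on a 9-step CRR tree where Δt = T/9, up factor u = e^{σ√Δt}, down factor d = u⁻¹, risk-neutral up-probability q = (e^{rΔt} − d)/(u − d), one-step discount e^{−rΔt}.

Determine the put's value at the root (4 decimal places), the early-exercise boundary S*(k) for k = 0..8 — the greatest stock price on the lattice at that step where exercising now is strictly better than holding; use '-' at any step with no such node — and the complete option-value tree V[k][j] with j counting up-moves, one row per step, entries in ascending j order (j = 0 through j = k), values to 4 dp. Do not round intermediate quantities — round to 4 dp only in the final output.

price = 16.8073
boundary = - - - - 41.8762 35.0281 41.8762 50.0631 59.8506
tree:
16.8073
22.2657 10.7446
28.6912 15.1517 5.8235
35.8632 20.7862 8.8731 2.4034
43.3938 27.6158 13.1983 4.0281 0.5749
50.2419 35.3520 19.0582 6.6450 1.0843 0.0000
55.9701 43.3938 26.5175 10.7371 2.0450 0.0000 0.0000
60.7616 50.2419 35.2069 16.8640 3.8569 0.0000 0.0000 0.0000
64.7695 55.9701 43.3938 25.4194 7.2739 0.0000 0.0000 0.0000 0.0000
68.1220 60.7616 50.2419 35.2069 13.7185 0.0000 0.0000 0.0000 0.0000 0.0000

params: Δt=0.13444 u=1.19550 d=0.83647 q=0.46749 e^(-rΔt)=0.99571
t_9 payoffs: 68.1220 60.7616 50.2419 35.2069 13.7185 0.0000 0.0000 0.0000 0.0000 0.0000
t_8: node(8,0) S=20.5005 payoff=64.7695 vs cont=64.4034 → 64.7695 [stop]  node(8,1) S=29.2999 payoff=55.9701 vs cont=55.6040 → 55.9701 [stop]  node(8,2) S=41.8762 payoff=43.3938 vs cont=43.0277 → 43.3938 [stop]  node(8,3) S=59.8506 payoff=25.4194 vs cont=25.0534 → 25.4194 [stop]  node(8,4) S=85.5400 payoff=0.0000 vs cont=7.2739 → 7.2739 [wait]  node(8,5) S=122.2560 payoff=0.0000 vs cont=0.0000 → 0.0000 [wait]  node(8,6) S=174.7315 payoff=0.0000 vs cont=0.0000 → 0.0000 [wait]  node(8,7) S=249.7309 payoff=0.0000 vs cont=0.0000 → 0.0000 [wait]  node(8,8) S=356.9221 payoff=0.0000 vs cont=0.0000 → 0.0000 [wait]  ⇒ S*(8)=59.8506
t_7: node(7,0) S=24.5084 payoff=60.7616 vs cont=60.3955 → 60.7616 [stop]  node(7,1) S=35.0281 payoff=50.2419 vs cont=49.8758 → 50.2419 [stop]  node(7,2) S=50.0631 payoff=35.2069 vs cont=34.8408 → 35.2069 [stop]  node(7,3) S=71.5515 payoff=13.7185 vs cont=16.8640 → 16.8640 [wait]  node(7,4) S=102.2633 payoff=0.0000 vs cont=3.8569 → 3.8569 [wait]  node(7,5) S=146.1574 payoff=0.0000 vs cont=0.0000 → 0.0000 [wait]  node(7,6) S=208.8920 payoff=0.0000 vs cont=0.0000 → 0.0000 [wait]  node(7,7) S=298.5540 payoff=0.0000 vs cont=0.0000 → 0.0000 [wait]  ⇒ S*(7)=50.0631
t_6: node(6,0) S=29.2999 payoff=55.9701 vs cont=55.6040 → 55.9701 [stop]  node(6,1) S=41.8762 payoff=43.3938 vs cont=43.0277 → 43.3938 [stop]  node(6,2) S=59.8506 payoff=25.4194 vs cont=26.5175 → 26.5175 [wait]  node(6,3) S=85.5400 payoff=0.0000 vs cont=10.7371 → 10.7371 [wait]  node(6,4) S=122.2560 payoff=0.0000 vs cont=2.0450 → 2.0450 [wait]  node(6,5) S=174.7315 payoff=0.0000 vs cont=0.0000 → 0.0000 [wait]  node(6,6) S=249.7309 payoff=0.0000 vs cont=0.0000 → 0.0000 [wait]  ⇒ S*(6)=41.8762
t_5: node(5,0) S=35.0281 payoff=50.2419 vs cont=49.8758 → 50.2419 [stop]  node(5,1) S=50.0631 payoff=35.2069 vs cont=35.3520 → 35.3520 [wait]  node(5,2) S=71.5515 payoff=13.7185 vs cont=19.0582 → 19.0582 [wait]  node(5,3) S=102.2633 payoff=0.0000 vs cont=6.6450 → 6.6450 [wait]  node(5,4) S=146.1574 payoff=0.0000 vs cont=1.0843 → 1.0843 [wait]  node(5,5) S=208.8920 payoff=0.0000 vs cont=0.0000 → 0.0000 [wait]  ⇒ S*(5)=35.0281
t_4: node(4,0) S=41.8762 payoff=43.3938 vs cont=43.0953 → 43.3938 [stop]  node(4,1) S=59.8506 payoff=25.4194 vs cont=27.6158 → 27.6158 [wait]  node(4,2) S=85.5400 payoff=0.0000 vs cont=13.1983 → 13.1983 [wait]  node(4,3) S=122.2560 payoff=0.0000 vs cont=4.0281 → 4.0281 [wait]  node(4,4) S=174.7315 payoff=0.0000 vs cont=0.5749 → 0.5749 [wait]  ⇒ S*(4)=41.8762
t_3: node(3,0) S=50.0631 payoff=35.2069 vs cont=35.8632 → 35.8632 [wait]  node(3,1) S=71.5515 payoff=13.7185 vs cont=20.7862 → 20.7862 [wait]  node(3,2) S=102.2633 payoff=0.0000 vs cont=8.8731 → 8.8731 [wait]  node(3,3) S=146.1574 payoff=0.0000 vs cont=2.4034 → 2.4034 [wait]  ⇒ S*(3)=-
t_2: node(2,0) S=59.8506 payoff=25.4194 vs cont=28.6912 → 28.6912 [wait]  node(2,1) S=85.5400 payoff=0.0000 vs cont=15.1517 → 15.1517 [wait]  node(2,2) S=122.2560 payoff=0.0000 vs cont=5.8235 → 5.8235 [wait]  ⇒ S*(2)=-
t_1: node(1,0) S=71.5515 payoff=13.7185 vs cont=22.2657 → 22.2657 [wait]  node(1,1) S=102.2633 payoff=0.0000 vs cont=10.7446 → 10.7446 [wait]  ⇒ S*(1)=-
t_0: node(0,0) S=85.5400 payoff=0.0000 vs cont=16.8073 → 16.8073 [wait]  ⇒ S*(0)=-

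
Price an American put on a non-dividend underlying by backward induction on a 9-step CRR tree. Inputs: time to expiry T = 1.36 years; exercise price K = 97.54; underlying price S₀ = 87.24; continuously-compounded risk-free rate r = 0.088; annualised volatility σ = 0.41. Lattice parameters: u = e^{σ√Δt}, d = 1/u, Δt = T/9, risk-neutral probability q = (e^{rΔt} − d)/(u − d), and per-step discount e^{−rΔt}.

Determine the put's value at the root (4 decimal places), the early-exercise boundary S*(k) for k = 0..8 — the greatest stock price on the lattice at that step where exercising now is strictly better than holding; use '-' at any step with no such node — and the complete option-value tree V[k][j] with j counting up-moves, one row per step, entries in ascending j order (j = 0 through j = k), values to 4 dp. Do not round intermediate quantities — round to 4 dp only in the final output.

price = 18.1025
boundary = - - 63.4279 54.0833 63.4279 54.0833 63.4279 74.3872 63.4279
tree:
18.1025
25.2301 11.5159
34.1121 17.0938 6.2908
43.4567 24.5879 10.1169 2.6638
51.4247 34.1121 15.7974 4.7527 0.6632
58.2187 43.4567 23.7697 8.3116 1.3496 0.0000
64.0118 51.4247 34.1121 14.1459 2.7467 0.0000 0.0000
68.9514 58.2187 43.4567 23.1528 5.5900 0.0000 0.0000 0.0000
73.1633 64.0118 51.4247 34.1121 11.3765 0.0000 0.0000 0.0000 0.0000
76.7546 68.9514 58.2187 43.4567 23.1528 0.0000 0.0000 0.0000 0.0000 0.0000

params: Δt=0.15111 u=1.17278 d=0.85267 q=0.50206 e^(-rΔt)=0.98679
t_9 payoffs: 76.7546 68.9514 58.2187 43.4567 23.1528 0.0000 0.0000 0.0000 0.0000 0.0000
t_8: node(8,0) S=24.3767 payoff=73.1633 vs cont=71.8748 → 73.1633 [stop]  node(8,1) S=33.5282 payoff=64.0118 vs cont=62.7233 → 64.0118 [stop]  node(8,2) S=46.1153 payoff=51.4247 vs cont=50.1362 → 51.4247 [stop]  node(8,3) S=63.4279 payoff=34.1121 vs cont=32.8236 → 34.1121 [stop]  node(8,4) S=87.2400 payoff=10.3000 vs cont=11.3765 → 11.3765 [wait]  node(8,5) S=119.9916 payoff=0.0000 vs cont=0.0000 → 0.0000 [wait]  node(8,6) S=165.0388 payoff=0.0000 vs cont=0.0000 → 0.0000 [wait]  node(8,7) S=226.9975 payoff=0.0000 vs cont=0.0000 → 0.0000 [wait]  node(8,8) S=312.2168 payoff=0.0000 vs cont=0.0000 → 0.0000 [wait]  ⇒ S*(8)=63.4279
t_7: node(7,0) S=28.5886 payoff=68.9514 vs cont=67.6629 → 68.9514 [stop]  node(7,1) S=39.3213 payoff=58.2187 vs cont=56.9302 → 58.2187 [stop]  node(7,2) S=54.0833 payoff=43.4567 vs cont=42.1683 → 43.4567 [stop]  node(7,3) S=74.3872 payoff=23.1528 vs cont=22.3977 → 23.1528 [stop]  node(7,4) S=102.3136 payoff=0.0000 vs cont=5.5900 → 5.5900 [wait]  node(7,5) S=140.7241 payoff=0.0000 vs cont=0.0000 → 0.0000 [wait]  node(7,6) S=193.5546 payoff=0.0000 vs cont=0.0000 → 0.0000 [wait]  node(7,7) S=266.2188 payoff=0.0000 vs cont=0.0000 → 0.0000 [wait]  ⇒ S*(7)=74.3872
t_6: node(6,0) S=33.5282 payoff=64.0118 vs cont=62.7233 → 64.0118 [stop]  node(6,1) S=46.1153 payoff=51.4247 vs cont=50.1362 → 51.4247 [stop]  node(6,2) S=63.4279 payoff=34.1121 vs cont=32.8236 → 34.1121 [stop]  node(6,3) S=87.2400 payoff=10.3000 vs cont=14.1459 → 14.1459 [wait]  node(6,4) S=119.9916 payoff=0.0000 vs cont=2.7467 → 2.7467 [wait]  node(6,5) S=165.0388 payoff=0.0000 vs cont=0.0000 → 0.0000 [wait]  node(6,6) S=226.9975 payoff=0.0000 vs cont=0.0000 → 0.0000 [wait]  ⇒ S*(6)=63.4279
t_5: node(5,0) S=39.3213 payoff=58.2187 vs cont=56.9302 → 58.2187 [stop]  node(5,1) S=54.0833 payoff=43.4567 vs cont=42.1683 → 43.4567 [stop]  node(5,2) S=74.3872 payoff=23.1528 vs cont=23.7697 → 23.7697 [wait]  node(5,3) S=102.3136 payoff=0.0000 vs cont=8.3116 → 8.3116 [wait]  node(5,4) S=140.7241 payoff=0.0000 vs cont=1.3496 → 1.3496 [wait]  node(5,5) S=193.5546 payoff=0.0000 vs cont=0.0000 → 0.0000 [wait]  ⇒ S*(5)=54.0833
t_4: node(4,0) S=46.1153 payoff=51.4247 vs cont=50.1362 → 51.4247 [stop]  node(4,1) S=63.4279 payoff=34.1121 vs cont=33.1292 → 34.1121 [stop]  node(4,2) S=87.2400 payoff=10.3000 vs cont=15.7974 → 15.7974 [wait]  node(4,3) S=119.9916 payoff=0.0000 vs cont=4.7527 → 4.7527 [wait]  node(4,4) S=165.0388 payoff=0.0000 vs cont=0.6632 → 0.6632 [wait]  ⇒ S*(4)=63.4279
t_3: node(3,0) S=54.0833 payoff=43.4567 vs cont=42.1683 → 43.4567 [stop]  node(3,1) S=74.3872 payoff=23.1528 vs cont=24.5879 → 24.5879 [wait]  node(3,2) S=102.3136 payoff=0.0000 vs cont=10.1169 → 10.1169 [wait]  node(3,3) S=140.7241 payoff=0.0000 vs cont=2.6638 → 2.6638 [wait]  ⇒ S*(3)=54.0833
t_2: node(2,0) S=63.4279 payoff=34.1121 vs cont=33.5346 → 34.1121 [stop]  node(2,1) S=87.2400 payoff=10.3000 vs cont=17.0938 → 17.0938 [wait]  node(2,2) S=119.9916 payoff=0.0000 vs cont=6.2908 → 6.2908 [wait]  ⇒ S*(2)=63.4279
t_1: node(1,0) S=74.3872 payoff=23.1528 vs cont=25.2301 → 25.2301 [wait]  node(1,1) S=102.3136 payoff=0.0000 vs cont=11.5159 → 11.5159 [wait]  ⇒ S*(1)=-
t_0: node(0,0) S=87.2400 payoff=10.3000 vs cont=18.1025 → 18.1025 [wait]  ⇒ S*(0)=-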